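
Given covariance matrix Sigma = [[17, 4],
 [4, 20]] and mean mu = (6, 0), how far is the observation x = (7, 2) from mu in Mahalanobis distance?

Step 1 — centre the observation: (x - mu) = (1, 2).

Step 2 — invert Sigma. det(Sigma) = 17·20 - (4)² = 324.
  Sigma^{-1} = (1/det) · [[d, -b], [-b, a]] = [[0.0617, -0.0123],
 [-0.0123, 0.0525]].

Step 3 — form the quadratic (x - mu)^T · Sigma^{-1} · (x - mu):
  Sigma^{-1} · (x - mu) = (0.037, 0.0926).
  (x - mu)^T · [Sigma^{-1} · (x - mu)] = (1)·(0.037) + (2)·(0.0926) = 0.2222.

Step 4 — take square root: d = √(0.2222) ≈ 0.4714.

d(x, mu) = √(0.2222) ≈ 0.4714


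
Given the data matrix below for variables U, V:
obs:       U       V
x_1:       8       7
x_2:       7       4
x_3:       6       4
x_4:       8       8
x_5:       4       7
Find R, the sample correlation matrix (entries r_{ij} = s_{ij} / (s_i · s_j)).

Step 1 — column means:
  mean(U) = (8 + 7 + 6 + 8 + 4) / 5 = 33/5 = 6.6
  mean(V) = (7 + 4 + 4 + 8 + 7) / 5 = 30/5 = 6

Step 2 — sample variances and covariances s[i,j] = (1/(n-1)) · Σ_k (x_{k,i} - mean_i) · (x_{k,j} - mean_j), with n-1 = 4:
  s[U,U] = ((1.4)·(1.4) + (0.4)·(0.4) + (-0.6)·(-0.6) + (1.4)·(1.4) + (-2.6)·(-2.6)) / 4 = 11.2/4 = 2.8
  s[U,V] = ((1.4)·(1) + (0.4)·(-2) + (-0.6)·(-2) + (1.4)·(2) + (-2.6)·(1)) / 4 = 2/4 = 0.5
  s[V,V] = ((1)·(1) + (-2)·(-2) + (-2)·(-2) + (2)·(2) + (1)·(1)) / 4 = 14/4 = 3.5
  Sample standard deviations s_i = √(s[i,i]):
  s(U) = √(2.8) = 1.6733
  s(V) = √(3.5) = 1.8708

Step 3 — r_{ij} = s_{ij} / (s_i · s_j):
  r[U,U] = 1 (diagonal).
  r[U,V] = 0.5 / (1.6733 · 1.8708) = 0.5 / 3.1305 = 0.1597
  r[V,V] = 1 (diagonal).

R is symmetric with unit diagonal. Assembling:

R = [[1, 0.1597],
 [0.1597, 1]]


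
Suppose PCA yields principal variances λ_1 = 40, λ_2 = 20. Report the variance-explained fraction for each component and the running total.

Step 1 — total variance = trace(Sigma) = Σ λ_i = 40 + 20 = 60.

Step 2 — fraction explained by component i = λ_i / Σ λ:
  PC1: 40/60 = 0.6667
  PC2: 20/60 = 0.3333

Step 3 — cumulative fraction after k components = (λ_1 + ... + λ_k) / Σ λ:
  k = 1: 40/60 = 0.6667
  k = 2: (40 + 20)/60 = 60/60 = 1

Summary (fraction, with percent):

explained: PC1 0.6667 (66.67%), PC2 0.3333 (33.33%);  cumulative: 0.6667, 1


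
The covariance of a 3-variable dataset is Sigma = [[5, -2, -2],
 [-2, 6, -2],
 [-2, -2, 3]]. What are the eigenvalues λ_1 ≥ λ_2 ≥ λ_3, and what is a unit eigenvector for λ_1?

Step 1 — characteristic polynomial p(λ) = det(λI - Sigma) = λ³ - tr·λ² + c_1·λ - det, where tr = trace, c_1 = sum of the principal 2×2 minors, det = det(Sigma):
  tr = 5 + 6 + 3 = 14,
  c_1 = (5·6 - (-2)²) + (5·3 - (-2)²) + (6·3 - (-2)²) = 26 + 11 + 14 = 51,
  det = 5·(6·3 - (-2)²) - (-2)·((-2)·3 - (-2)·(-2)) + (-2)·((-2)·(-2) - 6·(-2)) = 5·(14) - (-2)·(-10) + (-2)·(16) = 18.
  So p(λ) = λ³ - 14λ² + 51λ - 18.
Step 2 — look for an integer root (rational root theorem: any rational root is an integer divisor of 18). Testing λ = 6:
  p(6) = 216 - 504 + 306 - 18 = 0  ✓
  Dividing out (λ - 6): p(λ) = (λ - 6)(λ² - 8λ + 3).
Step 3 — remaining eigenvalues from the quadratic λ² - 8λ + 3 = 0:
  Δ = 8² - 4·3 = 64 - 12 = 52,  λ = (8 ± √52)/2 = (8 ± 7.2111)/2 ≈ 7.6056 or 0.3944.
  Sorted: λ_1 = 7.6056,  λ_2 = 6,  λ_3 = 0.3944  (check: sum = 14 = tr ✓).

Step 4 — unit eigenvector for λ_1 ≈ 7.6056: v spans the null space of (Sigma - λ_1 I), whose rows are
  r_1 = (-2.6056, -2, -2),  r_2 = (-2, -1.6056, -2),  r_3 = (-2, -2, -4.6056).
  v is orthogonal to every row, so take v ∝ r_1 × r_2 = ((-2)·(-2) - (-2)·(-1.6056), (-2)·(-2) - (-2.6056)·(-2), (-2.6056)·(-1.6056) - (-2)·(-2)) ≈ (0.7889, -1.2111, 0.1833).
  Let u = (0.7889, -1.2111, 0.1833).
  ||u|| = √((0.7889)² + (-1.2111)² + (0.1833)²) = √(2.1227) ≈ 1.457,  v_1 = u/||u|| ≈ (0.5415, -0.8313, 0.1258) (||v_1|| = 1).

λ_1 = 7.6056,  λ_2 = 6,  λ_3 = 0.3944;  v_1 ≈ (0.5415, -0.8313, 0.1258)


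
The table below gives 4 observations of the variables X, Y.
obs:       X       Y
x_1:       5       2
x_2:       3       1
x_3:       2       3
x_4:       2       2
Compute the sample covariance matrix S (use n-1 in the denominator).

Step 1 — column means:
  mean(X) = (5 + 3 + 2 + 2) / 4 = 12/4 = 3
  mean(Y) = (2 + 1 + 3 + 2) / 4 = 8/4 = 2

Step 2 — sample covariance S[i,j] = (1/(n-1)) · Σ_k (x_{k,i} - mean_i) · (x_{k,j} - mean_j), with n-1 = 3.
  S[X,X] = ((2)·(2) + (0)·(0) + (-1)·(-1) + (-1)·(-1)) / 3 = 6/3 = 2
  S[X,Y] = ((2)·(0) + (0)·(-1) + (-1)·(1) + (-1)·(0)) / 3 = -1/3 = -0.3333
  S[Y,Y] = ((0)·(0) + (-1)·(-1) + (1)·(1) + (0)·(0)) / 3 = 2/3 = 0.6667

S is symmetric (S[j,i] = S[i,j]). Assembling:

S = [[2, -0.3333],
 [-0.3333, 0.6667]]


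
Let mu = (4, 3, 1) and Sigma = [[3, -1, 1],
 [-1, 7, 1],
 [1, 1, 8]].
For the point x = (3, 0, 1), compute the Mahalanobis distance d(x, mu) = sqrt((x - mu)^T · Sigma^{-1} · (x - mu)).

Step 1 — centre the observation: (x - mu) = (-1, -3, 0).

Step 2 — invert Sigma (cofactor / det for 3×3, or solve directly):
  Sigma^{-1} = [[0.3716, 0.0608, -0.0541],
 [0.0608, 0.1554, -0.027],
 [-0.0541, -0.027, 0.1351]].

Step 3 — form the quadratic (x - mu)^T · Sigma^{-1} · (x - mu):
  Sigma^{-1} · (x - mu) = (-0.5541, -0.527, 0.1351).
  (x - mu)^T · [Sigma^{-1} · (x - mu)] = (-1)·(-0.5541) + (-3)·(-0.527) + (0)·(0.1351) = 2.1351.

Step 4 — take square root: d = √(2.1351) ≈ 1.4612.

d(x, mu) = √(2.1351) ≈ 1.4612


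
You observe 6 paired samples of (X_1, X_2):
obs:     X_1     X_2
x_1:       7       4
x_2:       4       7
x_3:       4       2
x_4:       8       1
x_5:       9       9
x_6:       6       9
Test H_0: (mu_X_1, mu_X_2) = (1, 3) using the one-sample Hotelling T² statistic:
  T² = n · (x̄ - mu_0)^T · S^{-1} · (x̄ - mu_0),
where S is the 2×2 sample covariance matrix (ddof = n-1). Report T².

Step 1 — sample mean vector:
  mean(X_1) = (7 + 4 + 4 + 8 + 9 + 6) / 6 = 38/6 = 6.3333
  mean(X_2) = (4 + 7 + 2 + 1 + 9 + 9) / 6 = 32/6 = 5.3333
  x̄ = (6.3333, 5.3333),  deviation x̄ - mu_0 = (6.3333, 5.3333) - (1, 3) = (5.3333, 2.3333).

Step 2 — sample covariance matrix, S[i,j] = (1/(n-1)) · Σ_k (x_{k,i} - mean_i) · (x_{k,j} - mean_j), divisor n-1 = 5:
  S[X_1,X_1] = ((0.6667)·(0.6667) + (-2.3333)·(-2.3333) + (-2.3333)·(-2.3333) + (1.6667)·(1.6667) + (2.6667)·(2.6667) + (-0.3333)·(-0.3333)) / 5 = 21.3333/5 = 4.2667
  S[X_1,X_2] = ((0.6667)·(-1.3333) + (-2.3333)·(1.6667) + (-2.3333)·(-3.3333) + (1.6667)·(-4.3333) + (2.6667)·(3.6667) + (-0.3333)·(3.6667)) / 5 = 4.3333/5 = 0.8667
  S[X_2,X_2] = ((-1.3333)·(-1.3333) + (1.6667)·(1.6667) + (-3.3333)·(-3.3333) + (-4.3333)·(-4.3333) + (3.6667)·(3.6667) + (3.6667)·(3.6667)) / 5 = 61.3333/5 = 12.2667
  S = [[4.2667, 0.8667],
 [0.8667, 12.2667]].

Step 3 — invert S. det(S) = 4.2667·12.2667 - (0.8667)² = 51.5867.
  S^{-1} = (1/det) · [[d, -b], [-b, a]] = [[0.2378, -0.0168],
 [-0.0168, 0.0827]].

Step 4 — quadratic form (x̄ - mu_0)^T · S^{-1} · (x̄ - mu_0):
  S^{-1} · (x̄ - mu_0) = (1.229, 0.1034),
  (x̄ - mu_0)^T · [...] = (5.3333)·(1.229) + (2.3333)·(0.1034) = 6.7959.

Step 5 — scale by n: T² = 6 · 6.7959 = 40.7754.

T² ≈ 40.7754


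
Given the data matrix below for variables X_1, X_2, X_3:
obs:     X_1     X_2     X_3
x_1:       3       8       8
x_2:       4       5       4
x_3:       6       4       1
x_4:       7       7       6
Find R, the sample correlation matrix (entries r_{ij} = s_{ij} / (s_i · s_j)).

Step 1 — column means:
  mean(X_1) = (3 + 4 + 6 + 7) / 4 = 20/4 = 5
  mean(X_2) = (8 + 5 + 4 + 7) / 4 = 24/4 = 6
  mean(X_3) = (8 + 4 + 1 + 6) / 4 = 19/4 = 4.75

Step 2 — sample variances and covariances s[i,j] = (1/(n-1)) · Σ_k (x_{k,i} - mean_i) · (x_{k,j} - mean_j), with n-1 = 3:
  s[X_1,X_1] = ((-2)·(-2) + (-1)·(-1) + (1)·(1) + (2)·(2)) / 3 = 10/3 = 3.3333
  s[X_1,X_2] = ((-2)·(2) + (-1)·(-1) + (1)·(-2) + (2)·(1)) / 3 = -3/3 = -1
  s[X_1,X_3] = ((-2)·(3.25) + (-1)·(-0.75) + (1)·(-3.75) + (2)·(1.25)) / 3 = -7/3 = -2.3333
  s[X_2,X_2] = ((2)·(2) + (-1)·(-1) + (-2)·(-2) + (1)·(1)) / 3 = 10/3 = 3.3333
  s[X_2,X_3] = ((2)·(3.25) + (-1)·(-0.75) + (-2)·(-3.75) + (1)·(1.25)) / 3 = 16/3 = 5.3333
  s[X_3,X_3] = ((3.25)·(3.25) + (-0.75)·(-0.75) + (-3.75)·(-3.75) + (1.25)·(1.25)) / 3 = 26.75/3 = 8.9167
  Sample standard deviations s_i = √(s[i,i]):
  s(X_1) = √(3.3333) = 1.8257
  s(X_2) = √(3.3333) = 1.8257
  s(X_3) = √(8.9167) = 2.9861

Step 3 — r_{ij} = s_{ij} / (s_i · s_j):
  r[X_1,X_1] = 1 (diagonal).
  r[X_1,X_2] = -1 / (1.8257 · 1.8257) = -1 / 3.3333 = -0.3
  r[X_1,X_3] = -2.3333 / (1.8257 · 2.9861) = -2.3333 / 5.4518 = -0.428
  r[X_2,X_2] = 1 (diagonal).
  r[X_2,X_3] = 5.3333 / (1.8257 · 2.9861) = 5.3333 / 5.4518 = 0.9783
  r[X_3,X_3] = 1 (diagonal).

R is symmetric with unit diagonal. Assembling:

R = [[1, -0.3, -0.428],
 [-0.3, 1, 0.9783],
 [-0.428, 0.9783, 1]]


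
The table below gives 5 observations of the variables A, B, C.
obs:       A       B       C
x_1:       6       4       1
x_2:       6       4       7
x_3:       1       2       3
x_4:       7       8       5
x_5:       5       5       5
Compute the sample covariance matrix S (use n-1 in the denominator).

Step 1 — column means:
  mean(A) = (6 + 6 + 1 + 7 + 5) / 5 = 25/5 = 5
  mean(B) = (4 + 4 + 2 + 8 + 5) / 5 = 23/5 = 4.6
  mean(C) = (1 + 7 + 3 + 5 + 5) / 5 = 21/5 = 4.2

Step 2 — sample covariance S[i,j] = (1/(n-1)) · Σ_k (x_{k,i} - mean_i) · (x_{k,j} - mean_j), with n-1 = 4.
  S[A,A] = ((1)·(1) + (1)·(1) + (-4)·(-4) + (2)·(2) + (0)·(0)) / 4 = 22/4 = 5.5
  S[A,B] = ((1)·(-0.6) + (1)·(-0.6) + (-4)·(-2.6) + (2)·(3.4) + (0)·(0.4)) / 4 = 16/4 = 4
  S[A,C] = ((1)·(-3.2) + (1)·(2.8) + (-4)·(-1.2) + (2)·(0.8) + (0)·(0.8)) / 4 = 6/4 = 1.5
  S[B,B] = ((-0.6)·(-0.6) + (-0.6)·(-0.6) + (-2.6)·(-2.6) + (3.4)·(3.4) + (0.4)·(0.4)) / 4 = 19.2/4 = 4.8
  S[B,C] = ((-0.6)·(-3.2) + (-0.6)·(2.8) + (-2.6)·(-1.2) + (3.4)·(0.8) + (0.4)·(0.8)) / 4 = 6.4/4 = 1.6
  S[C,C] = ((-3.2)·(-3.2) + (2.8)·(2.8) + (-1.2)·(-1.2) + (0.8)·(0.8) + (0.8)·(0.8)) / 4 = 20.8/4 = 5.2

S is symmetric (S[j,i] = S[i,j]). Assembling:

S = [[5.5, 4, 1.5],
 [4, 4.8, 1.6],
 [1.5, 1.6, 5.2]]


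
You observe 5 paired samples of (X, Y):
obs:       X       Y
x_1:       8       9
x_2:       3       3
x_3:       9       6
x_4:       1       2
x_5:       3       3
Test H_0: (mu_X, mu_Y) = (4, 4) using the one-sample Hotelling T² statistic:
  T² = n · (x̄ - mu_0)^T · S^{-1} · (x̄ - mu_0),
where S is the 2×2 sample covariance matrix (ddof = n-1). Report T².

Step 1 — sample mean vector:
  mean(X) = (8 + 3 + 9 + 1 + 3) / 5 = 24/5 = 4.8
  mean(Y) = (9 + 3 + 6 + 2 + 3) / 5 = 23/5 = 4.6
  x̄ = (4.8, 4.6),  deviation x̄ - mu_0 = (4.8, 4.6) - (4, 4) = (0.8, 0.6).

Step 2 — sample covariance matrix, S[i,j] = (1/(n-1)) · Σ_k (x_{k,i} - mean_i) · (x_{k,j} - mean_j), divisor n-1 = 4:
  S[X,X] = ((3.2)·(3.2) + (-1.8)·(-1.8) + (4.2)·(4.2) + (-3.8)·(-3.8) + (-1.8)·(-1.8)) / 4 = 48.8/4 = 12.2
  S[X,Y] = ((3.2)·(4.4) + (-1.8)·(-1.6) + (4.2)·(1.4) + (-3.8)·(-2.6) + (-1.8)·(-1.6)) / 4 = 35.6/4 = 8.9
  S[Y,Y] = ((4.4)·(4.4) + (-1.6)·(-1.6) + (1.4)·(1.4) + (-2.6)·(-2.6) + (-1.6)·(-1.6)) / 4 = 33.2/4 = 8.3
  S = [[12.2, 8.9],
 [8.9, 8.3]].

Step 3 — invert S. det(S) = 12.2·8.3 - (8.9)² = 22.05.
  S^{-1} = (1/det) · [[d, -b], [-b, a]] = [[0.3764, -0.4036],
 [-0.4036, 0.5533]].

Step 4 — quadratic form (x̄ - mu_0)^T · S^{-1} · (x̄ - mu_0):
  S^{-1} · (x̄ - mu_0) = (0.059, 0.0091),
  (x̄ - mu_0)^T · [...] = (0.8)·(0.059) + (0.6)·(0.0091) = 0.0526.

Step 5 — scale by n: T² = 5 · 0.0526 = 0.263.

T² ≈ 0.263


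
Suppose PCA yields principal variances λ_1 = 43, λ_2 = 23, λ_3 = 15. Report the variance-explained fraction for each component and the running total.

Step 1 — total variance = trace(Sigma) = Σ λ_i = 43 + 23 + 15 = 81.

Step 2 — fraction explained by component i = λ_i / Σ λ:
  PC1: 43/81 = 0.5309
  PC2: 23/81 = 0.284
  PC3: 15/81 = 0.1852

Step 3 — cumulative fraction after k components = (λ_1 + ... + λ_k) / Σ λ:
  k = 1: 43/81 = 0.5309
  k = 2: (43 + 23)/81 = 66/81 = 0.8148
  k = 3: (43 + 23 + 15)/81 = 81/81 = 1

Summary (fraction, with percent):

explained: PC1 0.5309 (53.09%), PC2 0.284 (28.4%), PC3 0.1852 (18.52%);  cumulative: 0.5309, 0.8148, 1


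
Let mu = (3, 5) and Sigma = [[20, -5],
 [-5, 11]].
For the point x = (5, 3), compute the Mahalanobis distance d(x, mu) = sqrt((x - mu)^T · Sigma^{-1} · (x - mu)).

Step 1 — centre the observation: (x - mu) = (2, -2).

Step 2 — invert Sigma. det(Sigma) = 20·11 - (-5)² = 195.
  Sigma^{-1} = (1/det) · [[d, -b], [-b, a]] = [[0.0564, 0.0256],
 [0.0256, 0.1026]].

Step 3 — form the quadratic (x - mu)^T · Sigma^{-1} · (x - mu):
  Sigma^{-1} · (x - mu) = (0.0615, -0.1538).
  (x - mu)^T · [Sigma^{-1} · (x - mu)] = (2)·(0.0615) + (-2)·(-0.1538) = 0.4308.

Step 4 — take square root: d = √(0.4308) ≈ 0.6563.

d(x, mu) = √(0.4308) ≈ 0.6563


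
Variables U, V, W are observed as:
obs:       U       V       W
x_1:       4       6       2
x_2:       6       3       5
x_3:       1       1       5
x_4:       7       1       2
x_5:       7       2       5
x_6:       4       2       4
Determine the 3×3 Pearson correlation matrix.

Step 1 — column means:
  mean(U) = (4 + 6 + 1 + 7 + 7 + 4) / 6 = 29/6 = 4.8333
  mean(V) = (6 + 3 + 1 + 1 + 2 + 2) / 6 = 15/6 = 2.5
  mean(W) = (2 + 5 + 5 + 2 + 5 + 4) / 6 = 23/6 = 3.8333

Step 2 — sample variances and covariances s[i,j] = (1/(n-1)) · Σ_k (x_{k,i} - mean_i) · (x_{k,j} - mean_j), with n-1 = 5:
  s[U,U] = ((-0.8333)·(-0.8333) + (1.1667)·(1.1667) + (-3.8333)·(-3.8333) + (2.1667)·(2.1667) + (2.1667)·(2.1667) + (-0.8333)·(-0.8333)) / 5 = 26.8333/5 = 5.3667
  s[U,V] = ((-0.8333)·(3.5) + (1.1667)·(0.5) + (-3.8333)·(-1.5) + (2.1667)·(-1.5) + (2.1667)·(-0.5) + (-0.8333)·(-0.5)) / 5 = -0.5/5 = -0.1
  s[U,W] = ((-0.8333)·(-1.8333) + (1.1667)·(1.1667) + (-3.8333)·(1.1667) + (2.1667)·(-1.8333) + (2.1667)·(1.1667) + (-0.8333)·(0.1667)) / 5 = -3.1667/5 = -0.6333
  s[V,V] = ((3.5)·(3.5) + (0.5)·(0.5) + (-1.5)·(-1.5) + (-1.5)·(-1.5) + (-0.5)·(-0.5) + (-0.5)·(-0.5)) / 5 = 17.5/5 = 3.5
  s[V,W] = ((3.5)·(-1.8333) + (0.5)·(1.1667) + (-1.5)·(1.1667) + (-1.5)·(-1.8333) + (-0.5)·(1.1667) + (-0.5)·(0.1667)) / 5 = -5.5/5 = -1.1
  s[W,W] = ((-1.8333)·(-1.8333) + (1.1667)·(1.1667) + (1.1667)·(1.1667) + (-1.8333)·(-1.8333) + (1.1667)·(1.1667) + (0.1667)·(0.1667)) / 5 = 10.8333/5 = 2.1667
  Sample standard deviations s_i = √(s[i,i]):
  s(U) = √(5.3667) = 2.3166
  s(V) = √(3.5) = 1.8708
  s(W) = √(2.1667) = 1.472

Step 3 — r_{ij} = s_{ij} / (s_i · s_j):
  r[U,U] = 1 (diagonal).
  r[U,V] = -0.1 / (2.3166 · 1.8708) = -0.1 / 4.334 = -0.0231
  r[U,W] = -0.6333 / (2.3166 · 1.472) = -0.6333 / 3.41 = -0.1857
  r[V,V] = 1 (diagonal).
  r[V,W] = -1.1 / (1.8708 · 1.472) = -1.1 / 2.7538 = -0.3995
  r[W,W] = 1 (diagonal).

R is symmetric with unit diagonal. Assembling:

R = [[1, -0.0231, -0.1857],
 [-0.0231, 1, -0.3995],
 [-0.1857, -0.3995, 1]]


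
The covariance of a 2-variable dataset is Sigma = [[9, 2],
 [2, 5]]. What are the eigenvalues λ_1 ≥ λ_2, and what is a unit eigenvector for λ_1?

Step 1 — characteristic polynomial of 2×2 Sigma:
  det(Sigma - λI) = λ² - trace · λ + det = 0.
  trace = 9 + 5 = 14, det = 9·5 - (2)² = 41.
Step 2 — discriminant:
  Δ = trace² - 4·det = 196 - 164 = 32.
Step 3 — eigenvalues:
  λ = (trace ± √Δ)/2 = (14 ± 5.6569)/2,
  λ_1 = 9.8284,  λ_2 = 4.1716.

Step 4 — unit eigenvector for λ_1: solve (Sigma - λ_1 I)v = 0. First row:
  (9 - 9.8284)·v_x + (2)·v_y = 0, i.e. (-0.8284)·v_x + (2)·v_y = 0,
  so v ∝ (b, λ_1 - a) = (2, 0.8284) = u.
  ||u|| = √((2)² + (0.8284)²) = √(4.6863) ≈ 2.1648,
  v_1 = u/||u|| ≈ (0.9239, 0.3827) (||v_1|| = 1).

λ_1 = 9.8284,  λ_2 = 4.1716;  v_1 ≈ (0.9239, 0.3827)


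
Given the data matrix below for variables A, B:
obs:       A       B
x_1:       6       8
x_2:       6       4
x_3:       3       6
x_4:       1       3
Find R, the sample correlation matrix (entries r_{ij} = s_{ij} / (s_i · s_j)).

Step 1 — column means:
  mean(A) = (6 + 6 + 3 + 1) / 4 = 16/4 = 4
  mean(B) = (8 + 4 + 6 + 3) / 4 = 21/4 = 5.25

Step 2 — sample variances and covariances s[i,j] = (1/(n-1)) · Σ_k (x_{k,i} - mean_i) · (x_{k,j} - mean_j), with n-1 = 3:
  s[A,A] = ((2)·(2) + (2)·(2) + (-1)·(-1) + (-3)·(-3)) / 3 = 18/3 = 6
  s[A,B] = ((2)·(2.75) + (2)·(-1.25) + (-1)·(0.75) + (-3)·(-2.25)) / 3 = 9/3 = 3
  s[B,B] = ((2.75)·(2.75) + (-1.25)·(-1.25) + (0.75)·(0.75) + (-2.25)·(-2.25)) / 3 = 14.75/3 = 4.9167
  Sample standard deviations s_i = √(s[i,i]):
  s(A) = √(6) = 2.4495
  s(B) = √(4.9167) = 2.2174

Step 3 — r_{ij} = s_{ij} / (s_i · s_j):
  r[A,A] = 1 (diagonal).
  r[A,B] = 3 / (2.4495 · 2.2174) = 3 / 5.4314 = 0.5523
  r[B,B] = 1 (diagonal).

R is symmetric with unit diagonal. Assembling:

R = [[1, 0.5523],
 [0.5523, 1]]


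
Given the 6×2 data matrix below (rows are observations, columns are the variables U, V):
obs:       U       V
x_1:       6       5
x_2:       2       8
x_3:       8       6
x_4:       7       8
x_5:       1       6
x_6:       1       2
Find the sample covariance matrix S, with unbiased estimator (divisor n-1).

Step 1 — column means:
  mean(U) = (6 + 2 + 8 + 7 + 1 + 1) / 6 = 25/6 = 4.1667
  mean(V) = (5 + 8 + 6 + 8 + 6 + 2) / 6 = 35/6 = 5.8333

Step 2 — sample covariance S[i,j] = (1/(n-1)) · Σ_k (x_{k,i} - mean_i) · (x_{k,j} - mean_j), with n-1 = 5.
  S[U,U] = ((1.8333)·(1.8333) + (-2.1667)·(-2.1667) + (3.8333)·(3.8333) + (2.8333)·(2.8333) + (-3.1667)·(-3.1667) + (-3.1667)·(-3.1667)) / 5 = 50.8333/5 = 10.1667
  S[U,V] = ((1.8333)·(-0.8333) + (-2.1667)·(2.1667) + (3.8333)·(0.1667) + (2.8333)·(2.1667) + (-3.1667)·(0.1667) + (-3.1667)·(-3.8333)) / 5 = 12.1667/5 = 2.4333
  S[V,V] = ((-0.8333)·(-0.8333) + (2.1667)·(2.1667) + (0.1667)·(0.1667) + (2.1667)·(2.1667) + (0.1667)·(0.1667) + (-3.8333)·(-3.8333)) / 5 = 24.8333/5 = 4.9667

S is symmetric (S[j,i] = S[i,j]). Assembling:

S = [[10.1667, 2.4333],
 [2.4333, 4.9667]]


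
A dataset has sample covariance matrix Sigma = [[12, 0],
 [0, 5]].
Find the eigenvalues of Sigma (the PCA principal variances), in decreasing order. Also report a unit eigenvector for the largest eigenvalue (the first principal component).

Step 1 — characteristic polynomial of 2×2 Sigma:
  det(Sigma - λI) = λ² - trace · λ + det = 0.
  trace = 12 + 5 = 17, det = 12·5 - (0)² = 60.
Step 2 — discriminant:
  Δ = trace² - 4·det = 289 - 240 = 49.
Step 3 — eigenvalues:
  λ = (trace ± √Δ)/2 = (17 ± 7)/2,
  λ_1 = 12,  λ_2 = 5.

Step 4 — unit eigenvector for λ_1: Sigma is diagonal, so its eigenvectors are the coordinate axes. λ_1 = 12 is the diagonal entry on the first coordinate axis, hence
  v_1 = (1, 0) (||v_1|| = 1).

λ_1 = 12,  λ_2 = 5;  v_1 ≈ (1, 0)


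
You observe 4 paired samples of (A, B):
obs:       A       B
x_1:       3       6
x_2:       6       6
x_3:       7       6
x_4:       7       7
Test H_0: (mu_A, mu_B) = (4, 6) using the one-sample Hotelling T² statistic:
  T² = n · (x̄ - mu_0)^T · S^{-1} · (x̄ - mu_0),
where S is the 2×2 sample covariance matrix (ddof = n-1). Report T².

Step 1 — sample mean vector:
  mean(A) = (3 + 6 + 7 + 7) / 4 = 23/4 = 5.75
  mean(B) = (6 + 6 + 6 + 7) / 4 = 25/4 = 6.25
  x̄ = (5.75, 6.25),  deviation x̄ - mu_0 = (5.75, 6.25) - (4, 6) = (1.75, 0.25).

Step 2 — sample covariance matrix, S[i,j] = (1/(n-1)) · Σ_k (x_{k,i} - mean_i) · (x_{k,j} - mean_j), divisor n-1 = 3:
  S[A,A] = ((-2.75)·(-2.75) + (0.25)·(0.25) + (1.25)·(1.25) + (1.25)·(1.25)) / 3 = 10.75/3 = 3.5833
  S[A,B] = ((-2.75)·(-0.25) + (0.25)·(-0.25) + (1.25)·(-0.25) + (1.25)·(0.75)) / 3 = 1.25/3 = 0.4167
  S[B,B] = ((-0.25)·(-0.25) + (-0.25)·(-0.25) + (-0.25)·(-0.25) + (0.75)·(0.75)) / 3 = 0.75/3 = 0.25
  S = [[3.5833, 0.4167],
 [0.4167, 0.25]].

Step 3 — invert S. det(S) = 3.5833·0.25 - (0.4167)² = 0.7222.
  S^{-1} = (1/det) · [[d, -b], [-b, a]] = [[0.3462, -0.5769],
 [-0.5769, 4.9615]].

Step 4 — quadratic form (x̄ - mu_0)^T · S^{-1} · (x̄ - mu_0):
  S^{-1} · (x̄ - mu_0) = (0.4615, 0.2308),
  (x̄ - mu_0)^T · [...] = (1.75)·(0.4615) + (0.25)·(0.2308) = 0.8654.

Step 5 — scale by n: T² = 4 · 0.8654 = 3.4615.

T² ≈ 3.4615


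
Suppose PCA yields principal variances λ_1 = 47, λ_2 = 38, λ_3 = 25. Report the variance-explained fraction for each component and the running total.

Step 1 — total variance = trace(Sigma) = Σ λ_i = 47 + 38 + 25 = 110.

Step 2 — fraction explained by component i = λ_i / Σ λ:
  PC1: 47/110 = 0.4273
  PC2: 38/110 = 0.3455
  PC3: 25/110 = 0.2273

Step 3 — cumulative fraction after k components = (λ_1 + ... + λ_k) / Σ λ:
  k = 1: 47/110 = 0.4273
  k = 2: (47 + 38)/110 = 85/110 = 0.7727
  k = 3: (47 + 38 + 25)/110 = 110/110 = 1

Summary (fraction, with percent):

explained: PC1 0.4273 (42.73%), PC2 0.3455 (34.55%), PC3 0.2273 (22.73%);  cumulative: 0.4273, 0.7727, 1


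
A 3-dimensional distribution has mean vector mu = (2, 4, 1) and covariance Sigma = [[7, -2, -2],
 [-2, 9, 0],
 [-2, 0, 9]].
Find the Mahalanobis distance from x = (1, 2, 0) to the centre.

Step 1 — centre the observation: (x - mu) = (-1, -2, -1).

Step 2 — invert Sigma (cofactor / det for 3×3, or solve directly):
  Sigma^{-1} = [[0.1636, 0.0364, 0.0364],
 [0.0364, 0.1192, 0.0081],
 [0.0364, 0.0081, 0.1192]].

Step 3 — form the quadratic (x - mu)^T · Sigma^{-1} · (x - mu):
  Sigma^{-1} · (x - mu) = (-0.2727, -0.2828, -0.1717).
  (x - mu)^T · [Sigma^{-1} · (x - mu)] = (-1)·(-0.2727) + (-2)·(-0.2828) + (-1)·(-0.1717) = 1.0101.

Step 4 — take square root: d = √(1.0101) ≈ 1.005.

d(x, mu) = √(1.0101) ≈ 1.005


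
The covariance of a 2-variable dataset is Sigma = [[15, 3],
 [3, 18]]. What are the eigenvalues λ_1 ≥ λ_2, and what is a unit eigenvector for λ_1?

Step 1 — characteristic polynomial of 2×2 Sigma:
  det(Sigma - λI) = λ² - trace · λ + det = 0.
  trace = 15 + 18 = 33, det = 15·18 - (3)² = 261.
Step 2 — discriminant:
  Δ = trace² - 4·det = 1089 - 1044 = 45.
Step 3 — eigenvalues:
  λ = (trace ± √Δ)/2 = (33 ± 6.7082)/2,
  λ_1 = 19.8541,  λ_2 = 13.1459.

Step 4 — unit eigenvector for λ_1: solve (Sigma - λ_1 I)v = 0. First row:
  (15 - 19.8541)·v_x + (3)·v_y = 0, i.e. (-4.8541)·v_x + (3)·v_y = 0,
  so v ∝ (b, λ_1 - a) = (3, 4.8541) = u.
  ||u|| = √((3)² + (4.8541)²) = √(32.5623) ≈ 5.7063,
  v_1 = u/||u|| ≈ (0.5257, 0.8507) (||v_1|| = 1).

λ_1 = 19.8541,  λ_2 = 13.1459;  v_1 ≈ (0.5257, 0.8507)


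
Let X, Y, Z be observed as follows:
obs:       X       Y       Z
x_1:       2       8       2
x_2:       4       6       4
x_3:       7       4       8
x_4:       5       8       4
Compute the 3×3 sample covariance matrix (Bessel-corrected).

Step 1 — column means:
  mean(X) = (2 + 4 + 7 + 5) / 4 = 18/4 = 4.5
  mean(Y) = (8 + 6 + 4 + 8) / 4 = 26/4 = 6.5
  mean(Z) = (2 + 4 + 8 + 4) / 4 = 18/4 = 4.5

Step 2 — sample covariance S[i,j] = (1/(n-1)) · Σ_k (x_{k,i} - mean_i) · (x_{k,j} - mean_j), with n-1 = 3.
  S[X,X] = ((-2.5)·(-2.5) + (-0.5)·(-0.5) + (2.5)·(2.5) + (0.5)·(0.5)) / 3 = 13/3 = 4.3333
  S[X,Y] = ((-2.5)·(1.5) + (-0.5)·(-0.5) + (2.5)·(-2.5) + (0.5)·(1.5)) / 3 = -9/3 = -3
  S[X,Z] = ((-2.5)·(-2.5) + (-0.5)·(-0.5) + (2.5)·(3.5) + (0.5)·(-0.5)) / 3 = 15/3 = 5
  S[Y,Y] = ((1.5)·(1.5) + (-0.5)·(-0.5) + (-2.5)·(-2.5) + (1.5)·(1.5)) / 3 = 11/3 = 3.6667
  S[Y,Z] = ((1.5)·(-2.5) + (-0.5)·(-0.5) + (-2.5)·(3.5) + (1.5)·(-0.5)) / 3 = -13/3 = -4.3333
  S[Z,Z] = ((-2.5)·(-2.5) + (-0.5)·(-0.5) + (3.5)·(3.5) + (-0.5)·(-0.5)) / 3 = 19/3 = 6.3333

S is symmetric (S[j,i] = S[i,j]). Assembling:

S = [[4.3333, -3, 5],
 [-3, 3.6667, -4.3333],
 [5, -4.3333, 6.3333]]


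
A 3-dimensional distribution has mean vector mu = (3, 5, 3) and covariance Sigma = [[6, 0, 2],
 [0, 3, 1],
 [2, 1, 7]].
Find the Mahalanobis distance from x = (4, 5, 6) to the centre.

Step 1 — centre the observation: (x - mu) = (1, 0, 3).

Step 2 — invert Sigma (cofactor / det for 3×3, or solve directly):
  Sigma^{-1} = [[0.1852, 0.0185, -0.0556],
 [0.0185, 0.3519, -0.0556],
 [-0.0556, -0.0556, 0.1667]].

Step 3 — form the quadratic (x - mu)^T · Sigma^{-1} · (x - mu):
  Sigma^{-1} · (x - mu) = (0.0185, -0.1481, 0.4444).
  (x - mu)^T · [Sigma^{-1} · (x - mu)] = (1)·(0.0185) + (0)·(-0.1481) + (3)·(0.4444) = 1.3519.

Step 4 — take square root: d = √(1.3519) ≈ 1.1627.

d(x, mu) = √(1.3519) ≈ 1.1627


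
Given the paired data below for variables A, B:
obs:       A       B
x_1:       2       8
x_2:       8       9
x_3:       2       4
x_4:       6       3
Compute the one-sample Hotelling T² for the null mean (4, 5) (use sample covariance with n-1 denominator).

Step 1 — sample mean vector:
  mean(A) = (2 + 8 + 2 + 6) / 4 = 18/4 = 4.5
  mean(B) = (8 + 9 + 4 + 3) / 4 = 24/4 = 6
  x̄ = (4.5, 6),  deviation x̄ - mu_0 = (4.5, 6) - (4, 5) = (0.5, 1).

Step 2 — sample covariance matrix, S[i,j] = (1/(n-1)) · Σ_k (x_{k,i} - mean_i) · (x_{k,j} - mean_j), divisor n-1 = 3:
  S[A,A] = ((-2.5)·(-2.5) + (3.5)·(3.5) + (-2.5)·(-2.5) + (1.5)·(1.5)) / 3 = 27/3 = 9
  S[A,B] = ((-2.5)·(2) + (3.5)·(3) + (-2.5)·(-2) + (1.5)·(-3)) / 3 = 6/3 = 2
  S[B,B] = ((2)·(2) + (3)·(3) + (-2)·(-2) + (-3)·(-3)) / 3 = 26/3 = 8.6667
  S = [[9, 2],
 [2, 8.6667]].

Step 3 — invert S. det(S) = 9·8.6667 - (2)² = 74.
  S^{-1} = (1/det) · [[d, -b], [-b, a]] = [[0.1171, -0.027],
 [-0.027, 0.1216]].

Step 4 — quadratic form (x̄ - mu_0)^T · S^{-1} · (x̄ - mu_0):
  S^{-1} · (x̄ - mu_0) = (0.0315, 0.1081),
  (x̄ - mu_0)^T · [...] = (0.5)·(0.0315) + (1)·(0.1081) = 0.1239.

Step 5 — scale by n: T² = 4 · 0.1239 = 0.4955.

T² ≈ 0.4955


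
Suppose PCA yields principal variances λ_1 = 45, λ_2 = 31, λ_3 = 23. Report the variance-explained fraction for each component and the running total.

Step 1 — total variance = trace(Sigma) = Σ λ_i = 45 + 31 + 23 = 99.

Step 2 — fraction explained by component i = λ_i / Σ λ:
  PC1: 45/99 = 0.4545
  PC2: 31/99 = 0.3131
  PC3: 23/99 = 0.2323

Step 3 — cumulative fraction after k components = (λ_1 + ... + λ_k) / Σ λ:
  k = 1: 45/99 = 0.4545
  k = 2: (45 + 31)/99 = 76/99 = 0.7677
  k = 3: (45 + 31 + 23)/99 = 99/99 = 1

Summary (fraction, with percent):

explained: PC1 0.4545 (45.45%), PC2 0.3131 (31.31%), PC3 0.2323 (23.23%);  cumulative: 0.4545, 0.7677, 1


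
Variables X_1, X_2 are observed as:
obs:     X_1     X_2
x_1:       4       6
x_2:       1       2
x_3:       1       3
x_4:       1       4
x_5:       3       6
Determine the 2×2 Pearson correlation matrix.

Step 1 — column means:
  mean(X_1) = (4 + 1 + 1 + 1 + 3) / 5 = 10/5 = 2
  mean(X_2) = (6 + 2 + 3 + 4 + 6) / 5 = 21/5 = 4.2

Step 2 — sample variances and covariances s[i,j] = (1/(n-1)) · Σ_k (x_{k,i} - mean_i) · (x_{k,j} - mean_j), with n-1 = 4:
  s[X_1,X_1] = ((2)·(2) + (-1)·(-1) + (-1)·(-1) + (-1)·(-1) + (1)·(1)) / 4 = 8/4 = 2
  s[X_1,X_2] = ((2)·(1.8) + (-1)·(-2.2) + (-1)·(-1.2) + (-1)·(-0.2) + (1)·(1.8)) / 4 = 9/4 = 2.25
  s[X_2,X_2] = ((1.8)·(1.8) + (-2.2)·(-2.2) + (-1.2)·(-1.2) + (-0.2)·(-0.2) + (1.8)·(1.8)) / 4 = 12.8/4 = 3.2
  Sample standard deviations s_i = √(s[i,i]):
  s(X_1) = √(2) = 1.4142
  s(X_2) = √(3.2) = 1.7889

Step 3 — r_{ij} = s_{ij} / (s_i · s_j):
  r[X_1,X_1] = 1 (diagonal).
  r[X_1,X_2] = 2.25 / (1.4142 · 1.7889) = 2.25 / 2.5298 = 0.8894
  r[X_2,X_2] = 1 (diagonal).

R is symmetric with unit diagonal. Assembling:

R = [[1, 0.8894],
 [0.8894, 1]]


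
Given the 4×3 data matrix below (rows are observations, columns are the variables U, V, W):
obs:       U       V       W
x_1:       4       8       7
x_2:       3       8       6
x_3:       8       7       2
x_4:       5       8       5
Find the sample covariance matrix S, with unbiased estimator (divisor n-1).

Step 1 — column means:
  mean(U) = (4 + 3 + 8 + 5) / 4 = 20/4 = 5
  mean(V) = (8 + 8 + 7 + 8) / 4 = 31/4 = 7.75
  mean(W) = (7 + 6 + 2 + 5) / 4 = 20/4 = 5

Step 2 — sample covariance S[i,j] = (1/(n-1)) · Σ_k (x_{k,i} - mean_i) · (x_{k,j} - mean_j), with n-1 = 3.
  S[U,U] = ((-1)·(-1) + (-2)·(-2) + (3)·(3) + (0)·(0)) / 3 = 14/3 = 4.6667
  S[U,V] = ((-1)·(0.25) + (-2)·(0.25) + (3)·(-0.75) + (0)·(0.25)) / 3 = -3/3 = -1
  S[U,W] = ((-1)·(2) + (-2)·(1) + (3)·(-3) + (0)·(0)) / 3 = -13/3 = -4.3333
  S[V,V] = ((0.25)·(0.25) + (0.25)·(0.25) + (-0.75)·(-0.75) + (0.25)·(0.25)) / 3 = 0.75/3 = 0.25
  S[V,W] = ((0.25)·(2) + (0.25)·(1) + (-0.75)·(-3) + (0.25)·(0)) / 3 = 3/3 = 1
  S[W,W] = ((2)·(2) + (1)·(1) + (-3)·(-3) + (0)·(0)) / 3 = 14/3 = 4.6667

S is symmetric (S[j,i] = S[i,j]). Assembling:

S = [[4.6667, -1, -4.3333],
 [-1, 0.25, 1],
 [-4.3333, 1, 4.6667]]


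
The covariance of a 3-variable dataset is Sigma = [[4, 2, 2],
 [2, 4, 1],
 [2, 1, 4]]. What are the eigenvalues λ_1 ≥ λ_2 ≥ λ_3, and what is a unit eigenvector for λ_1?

Step 1 — characteristic polynomial p(λ) = det(λI - Sigma) = λ³ - tr·λ² + c_1·λ - det, where tr = trace, c_1 = sum of the principal 2×2 minors, det = det(Sigma):
  tr = 4 + 4 + 4 = 12,
  c_1 = (4·4 - (2)²) + (4·4 - (2)²) + (4·4 - (1)²) = 12 + 12 + 15 = 39,
  det = 4·(4·4 - (1)²) - (2)·((2)·4 - (1)·(2)) + (2)·((2)·(1) - 4·(2)) = 4·(15) - (2)·(6) + (2)·(-6) = 36.
  So p(λ) = λ³ - 12λ² + 39λ - 36.
Step 2 — look for an integer root (rational root theorem: any rational root is an integer divisor of 36). Testing λ = 3:
  p(3) = 27 - 108 + 117 - 36 = 0  ✓
  Dividing out (λ - 3): p(λ) = (λ - 3)(λ² - 9λ + 12).
Step 3 — remaining eigenvalues from the quadratic λ² - 9λ + 12 = 0:
  Δ = 9² - 4·12 = 81 - 48 = 33,  λ = (9 ± √33)/2 = (9 ± 5.7446)/2 ≈ 7.3723 or 1.6277.
  Sorted: λ_1 = 7.3723,  λ_2 = 3,  λ_3 = 1.6277  (check: sum = 12 = tr ✓).

Step 4 — unit eigenvector for λ_1 ≈ 7.3723: v spans the null space of (Sigma - λ_1 I), whose rows are
  r_1 = (-3.3723, 2, 2),  r_2 = (2, -3.3723, 1),  r_3 = (2, 1, -3.3723).
  v is orthogonal to every row, so take v ∝ r_1 × r_2 = ((2)·(1) - (2)·(-3.3723), (2)·(2) - (-3.3723)·(1), (-3.3723)·(-3.3723) - (2)·(2)) ≈ (8.7446, 7.3723, 7.3723).
  Let u = (8.7446, 7.3723, 7.3723).
  ||u|| = √((8.7446)² + (7.3723)² + (7.3723)²) = √(185.1684) ≈ 13.6077,  v_1 = u/||u|| ≈ (0.6426, 0.5418, 0.5418) (||v_1|| = 1).

λ_1 = 7.3723,  λ_2 = 3,  λ_3 = 1.6277;  v_1 ≈ (0.6426, 0.5418, 0.5418)


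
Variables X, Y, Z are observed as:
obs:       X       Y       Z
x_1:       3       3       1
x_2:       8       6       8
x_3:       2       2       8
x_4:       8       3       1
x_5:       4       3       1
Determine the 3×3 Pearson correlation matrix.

Step 1 — column means:
  mean(X) = (3 + 8 + 2 + 8 + 4) / 5 = 25/5 = 5
  mean(Y) = (3 + 6 + 2 + 3 + 3) / 5 = 17/5 = 3.4
  mean(Z) = (1 + 8 + 8 + 1 + 1) / 5 = 19/5 = 3.8

Step 2 — sample variances and covariances s[i,j] = (1/(n-1)) · Σ_k (x_{k,i} - mean_i) · (x_{k,j} - mean_j), with n-1 = 4:
  s[X,X] = ((-2)·(-2) + (3)·(3) + (-3)·(-3) + (3)·(3) + (-1)·(-1)) / 4 = 32/4 = 8
  s[X,Y] = ((-2)·(-0.4) + (3)·(2.6) + (-3)·(-1.4) + (3)·(-0.4) + (-1)·(-0.4)) / 4 = 12/4 = 3
  s[X,Z] = ((-2)·(-2.8) + (3)·(4.2) + (-3)·(4.2) + (3)·(-2.8) + (-1)·(-2.8)) / 4 = 0/4 = 0
  s[Y,Y] = ((-0.4)·(-0.4) + (2.6)·(2.6) + (-1.4)·(-1.4) + (-0.4)·(-0.4) + (-0.4)·(-0.4)) / 4 = 9.2/4 = 2.3
  s[Y,Z] = ((-0.4)·(-2.8) + (2.6)·(4.2) + (-1.4)·(4.2) + (-0.4)·(-2.8) + (-0.4)·(-2.8)) / 4 = 8.4/4 = 2.1
  s[Z,Z] = ((-2.8)·(-2.8) + (4.2)·(4.2) + (4.2)·(4.2) + (-2.8)·(-2.8) + (-2.8)·(-2.8)) / 4 = 58.8/4 = 14.7
  Sample standard deviations s_i = √(s[i,i]):
  s(X) = √(8) = 2.8284
  s(Y) = √(2.3) = 1.5166
  s(Z) = √(14.7) = 3.8341

Step 3 — r_{ij} = s_{ij} / (s_i · s_j):
  r[X,X] = 1 (diagonal).
  r[X,Y] = 3 / (2.8284 · 1.5166) = 3 / 4.2895 = 0.6994
  r[X,Z] = 0 / (2.8284 · 3.8341) = 0 / 10.8444 = 0
  r[Y,Y] = 1 (diagonal).
  r[Y,Z] = 2.1 / (1.5166 · 3.8341) = 2.1 / 5.8146 = 0.3612
  r[Z,Z] = 1 (diagonal).

R is symmetric with unit diagonal. Assembling:

R = [[1, 0.6994, 0],
 [0.6994, 1, 0.3612],
 [0, 0.3612, 1]]


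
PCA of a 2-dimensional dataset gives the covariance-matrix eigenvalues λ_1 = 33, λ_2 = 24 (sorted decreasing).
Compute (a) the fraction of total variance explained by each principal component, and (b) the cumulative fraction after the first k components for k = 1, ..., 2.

Step 1 — total variance = trace(Sigma) = Σ λ_i = 33 + 24 = 57.

Step 2 — fraction explained by component i = λ_i / Σ λ:
  PC1: 33/57 = 0.5789
  PC2: 24/57 = 0.4211

Step 3 — cumulative fraction after k components = (λ_1 + ... + λ_k) / Σ λ:
  k = 1: 33/57 = 0.5789
  k = 2: (33 + 24)/57 = 57/57 = 1

Summary (fraction, with percent):

explained: PC1 0.5789 (57.89%), PC2 0.4211 (42.11%);  cumulative: 0.5789, 1


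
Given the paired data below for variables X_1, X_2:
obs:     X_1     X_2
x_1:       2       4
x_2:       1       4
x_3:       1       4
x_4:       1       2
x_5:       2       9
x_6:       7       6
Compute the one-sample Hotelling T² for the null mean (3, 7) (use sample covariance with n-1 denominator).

Step 1 — sample mean vector:
  mean(X_1) = (2 + 1 + 1 + 1 + 2 + 7) / 6 = 14/6 = 2.3333
  mean(X_2) = (4 + 4 + 4 + 2 + 9 + 6) / 6 = 29/6 = 4.8333
  x̄ = (2.3333, 4.8333),  deviation x̄ - mu_0 = (2.3333, 4.8333) - (3, 7) = (-0.6667, -2.1667).

Step 2 — sample covariance matrix, S[i,j] = (1/(n-1)) · Σ_k (x_{k,i} - mean_i) · (x_{k,j} - mean_j), divisor n-1 = 5:
  S[X_1,X_1] = ((-0.3333)·(-0.3333) + (-1.3333)·(-1.3333) + (-1.3333)·(-1.3333) + (-1.3333)·(-1.3333) + (-0.3333)·(-0.3333) + (4.6667)·(4.6667)) / 5 = 27.3333/5 = 5.4667
  S[X_1,X_2] = ((-0.3333)·(-0.8333) + (-1.3333)·(-0.8333) + (-1.3333)·(-0.8333) + (-1.3333)·(-2.8333) + (-0.3333)·(4.1667) + (4.6667)·(1.1667)) / 5 = 10.3333/5 = 2.0667
  S[X_2,X_2] = ((-0.8333)·(-0.8333) + (-0.8333)·(-0.8333) + (-0.8333)·(-0.8333) + (-2.8333)·(-2.8333) + (4.1667)·(4.1667) + (1.1667)·(1.1667)) / 5 = 28.8333/5 = 5.7667
  S = [[5.4667, 2.0667],
 [2.0667, 5.7667]].

Step 3 — invert S. det(S) = 5.4667·5.7667 - (2.0667)² = 27.2533.
  S^{-1} = (1/det) · [[d, -b], [-b, a]] = [[0.2116, -0.0758],
 [-0.0758, 0.2006]].

Step 4 — quadratic form (x̄ - mu_0)^T · S^{-1} · (x̄ - mu_0):
  S^{-1} · (x̄ - mu_0) = (0.0232, -0.3841),
  (x̄ - mu_0)^T · [...] = (-0.6667)·(0.0232) + (-2.1667)·(-0.3841) = 0.8166.

Step 5 — scale by n: T² = 6 · 0.8166 = 4.8997.

T² ≈ 4.8997


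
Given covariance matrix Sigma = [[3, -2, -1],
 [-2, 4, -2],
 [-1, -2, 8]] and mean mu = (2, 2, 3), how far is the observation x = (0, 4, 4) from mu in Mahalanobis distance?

Step 1 — centre the observation: (x - mu) = (-2, 2, 1).

Step 2 — invert Sigma (cofactor / det for 3×3, or solve directly):
  Sigma^{-1} = [[0.7, 0.45, 0.2],
 [0.45, 0.575, 0.2],
 [0.2, 0.2, 0.2]].

Step 3 — form the quadratic (x - mu)^T · Sigma^{-1} · (x - mu):
  Sigma^{-1} · (x - mu) = (-0.3, 0.45, 0.2).
  (x - mu)^T · [Sigma^{-1} · (x - mu)] = (-2)·(-0.3) + (2)·(0.45) + (1)·(0.2) = 1.7.

Step 4 — take square root: d = √(1.7) ≈ 1.3038.

d(x, mu) = √(1.7) ≈ 1.3038


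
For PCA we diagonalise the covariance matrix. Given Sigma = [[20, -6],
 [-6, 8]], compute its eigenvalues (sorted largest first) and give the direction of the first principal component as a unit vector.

Step 1 — characteristic polynomial of 2×2 Sigma:
  det(Sigma - λI) = λ² - trace · λ + det = 0.
  trace = 20 + 8 = 28, det = 20·8 - (-6)² = 124.
Step 2 — discriminant:
  Δ = trace² - 4·det = 784 - 496 = 288.
Step 3 — eigenvalues:
  λ = (trace ± √Δ)/2 = (28 ± 16.9706)/2,
  λ_1 = 22.4853,  λ_2 = 5.5147.

Step 4 — unit eigenvector for λ_1: solve (Sigma - λ_1 I)v = 0. First row:
  (20 - 22.4853)·v_x + (-6)·v_y = 0, i.e. (-2.4853)·v_x + (-6)·v_y = 0,
  so v ∝ (b, λ_1 - a) = (-6, 2.4853); multiply by -1 so the first entry is positive: u = (6, -2.4853).
  ||u|| = √((6)² + (-2.4853)²) = √(42.1766) ≈ 6.4944,
  v_1 = u/||u|| ≈ (0.9239, -0.3827) (||v_1|| = 1).

λ_1 = 22.4853,  λ_2 = 5.5147;  v_1 ≈ (0.9239, -0.3827)


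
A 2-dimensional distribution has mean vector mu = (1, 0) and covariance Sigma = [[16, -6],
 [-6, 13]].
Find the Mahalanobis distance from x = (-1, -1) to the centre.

Step 1 — centre the observation: (x - mu) = (-2, -1).

Step 2 — invert Sigma. det(Sigma) = 16·13 - (-6)² = 172.
  Sigma^{-1} = (1/det) · [[d, -b], [-b, a]] = [[0.0756, 0.0349],
 [0.0349, 0.093]].

Step 3 — form the quadratic (x - mu)^T · Sigma^{-1} · (x - mu):
  Sigma^{-1} · (x - mu) = (-0.186, -0.1628).
  (x - mu)^T · [Sigma^{-1} · (x - mu)] = (-2)·(-0.186) + (-1)·(-0.1628) = 0.5349.

Step 4 — take square root: d = √(0.5349) ≈ 0.7314.

d(x, mu) = √(0.5349) ≈ 0.7314


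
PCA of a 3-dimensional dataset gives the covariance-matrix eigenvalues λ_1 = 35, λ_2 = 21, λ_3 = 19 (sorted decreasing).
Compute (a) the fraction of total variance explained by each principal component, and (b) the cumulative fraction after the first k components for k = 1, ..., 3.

Step 1 — total variance = trace(Sigma) = Σ λ_i = 35 + 21 + 19 = 75.

Step 2 — fraction explained by component i = λ_i / Σ λ:
  PC1: 35/75 = 0.4667
  PC2: 21/75 = 0.28
  PC3: 19/75 = 0.2533

Step 3 — cumulative fraction after k components = (λ_1 + ... + λ_k) / Σ λ:
  k = 1: 35/75 = 0.4667
  k = 2: (35 + 21)/75 = 56/75 = 0.7467
  k = 3: (35 + 21 + 19)/75 = 75/75 = 1

Summary (fraction, with percent):

explained: PC1 0.4667 (46.67%), PC2 0.28 (28%), PC3 0.2533 (25.33%);  cumulative: 0.4667, 0.7467, 1


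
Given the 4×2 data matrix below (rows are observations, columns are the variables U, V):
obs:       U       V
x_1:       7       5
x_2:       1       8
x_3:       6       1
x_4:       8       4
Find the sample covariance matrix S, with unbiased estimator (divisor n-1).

Step 1 — column means:
  mean(U) = (7 + 1 + 6 + 8) / 4 = 22/4 = 5.5
  mean(V) = (5 + 8 + 1 + 4) / 4 = 18/4 = 4.5

Step 2 — sample covariance S[i,j] = (1/(n-1)) · Σ_k (x_{k,i} - mean_i) · (x_{k,j} - mean_j), with n-1 = 3.
  S[U,U] = ((1.5)·(1.5) + (-4.5)·(-4.5) + (0.5)·(0.5) + (2.5)·(2.5)) / 3 = 29/3 = 9.6667
  S[U,V] = ((1.5)·(0.5) + (-4.5)·(3.5) + (0.5)·(-3.5) + (2.5)·(-0.5)) / 3 = -18/3 = -6
  S[V,V] = ((0.5)·(0.5) + (3.5)·(3.5) + (-3.5)·(-3.5) + (-0.5)·(-0.5)) / 3 = 25/3 = 8.3333

S is symmetric (S[j,i] = S[i,j]). Assembling:

S = [[9.6667, -6],
 [-6, 8.3333]]


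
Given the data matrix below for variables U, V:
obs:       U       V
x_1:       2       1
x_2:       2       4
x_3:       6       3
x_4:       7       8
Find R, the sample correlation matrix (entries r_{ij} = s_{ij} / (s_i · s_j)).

Step 1 — column means:
  mean(U) = (2 + 2 + 6 + 7) / 4 = 17/4 = 4.25
  mean(V) = (1 + 4 + 3 + 8) / 4 = 16/4 = 4

Step 2 — sample variances and covariances s[i,j] = (1/(n-1)) · Σ_k (x_{k,i} - mean_i) · (x_{k,j} - mean_j), with n-1 = 3:
  s[U,U] = ((-2.25)·(-2.25) + (-2.25)·(-2.25) + (1.75)·(1.75) + (2.75)·(2.75)) / 3 = 20.75/3 = 6.9167
  s[U,V] = ((-2.25)·(-3) + (-2.25)·(0) + (1.75)·(-1) + (2.75)·(4)) / 3 = 16/3 = 5.3333
  s[V,V] = ((-3)·(-3) + (0)·(0) + (-1)·(-1) + (4)·(4)) / 3 = 26/3 = 8.6667
  Sample standard deviations s_i = √(s[i,i]):
  s(U) = √(6.9167) = 2.63
  s(V) = √(8.6667) = 2.9439

Step 3 — r_{ij} = s_{ij} / (s_i · s_j):
  r[U,U] = 1 (diagonal).
  r[U,V] = 5.3333 / (2.63 · 2.9439) = 5.3333 / 7.7424 = 0.6888
  r[V,V] = 1 (diagonal).

R is symmetric with unit diagonal. Assembling:

R = [[1, 0.6888],
 [0.6888, 1]]


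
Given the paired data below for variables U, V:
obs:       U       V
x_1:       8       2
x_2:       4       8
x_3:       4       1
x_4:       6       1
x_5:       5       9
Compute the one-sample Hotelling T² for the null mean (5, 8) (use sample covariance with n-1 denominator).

Step 1 — sample mean vector:
  mean(U) = (8 + 4 + 4 + 6 + 5) / 5 = 27/5 = 5.4
  mean(V) = (2 + 8 + 1 + 1 + 9) / 5 = 21/5 = 4.2
  x̄ = (5.4, 4.2),  deviation x̄ - mu_0 = (5.4, 4.2) - (5, 8) = (0.4, -3.8).

Step 2 — sample covariance matrix, S[i,j] = (1/(n-1)) · Σ_k (x_{k,i} - mean_i) · (x_{k,j} - mean_j), divisor n-1 = 4:
  S[U,U] = ((2.6)·(2.6) + (-1.4)·(-1.4) + (-1.4)·(-1.4) + (0.6)·(0.6) + (-0.4)·(-0.4)) / 4 = 11.2/4 = 2.8
  S[U,V] = ((2.6)·(-2.2) + (-1.4)·(3.8) + (-1.4)·(-3.2) + (0.6)·(-3.2) + (-0.4)·(4.8)) / 4 = -10.4/4 = -2.6
  S[V,V] = ((-2.2)·(-2.2) + (3.8)·(3.8) + (-3.2)·(-3.2) + (-3.2)·(-3.2) + (4.8)·(4.8)) / 4 = 62.8/4 = 15.7
  S = [[2.8, -2.6],
 [-2.6, 15.7]].

Step 3 — invert S. det(S) = 2.8·15.7 - (-2.6)² = 37.2.
  S^{-1} = (1/det) · [[d, -b], [-b, a]] = [[0.422, 0.0699],
 [0.0699, 0.0753]].

Step 4 — quadratic form (x̄ - mu_0)^T · S^{-1} · (x̄ - mu_0):
  S^{-1} · (x̄ - mu_0) = (-0.0968, -0.2581),
  (x̄ - mu_0)^T · [...] = (0.4)·(-0.0968) + (-3.8)·(-0.2581) = 0.9419.

Step 5 — scale by n: T² = 5 · 0.9419 = 4.7097.

T² ≈ 4.7097
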